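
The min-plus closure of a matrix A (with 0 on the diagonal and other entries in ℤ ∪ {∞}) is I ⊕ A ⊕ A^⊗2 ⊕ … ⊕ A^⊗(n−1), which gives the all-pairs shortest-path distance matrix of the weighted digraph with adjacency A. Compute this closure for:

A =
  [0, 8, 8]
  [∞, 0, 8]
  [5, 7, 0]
Closure =
  [0, 8, 8]
  [13, 0, 8]
  [5, 7, 0]

This is the Floyd-Warshall all-pairs shortest-path computation. For each intermediate vertex k = 0, 1, …, 2, update dist[i][j] ← min(dist[i][j], dist[i][k] + dist[k][j]). The final matrix gives, for each (i, j), the minimum total weight of any directed path from i to j (possibly empty when i = j).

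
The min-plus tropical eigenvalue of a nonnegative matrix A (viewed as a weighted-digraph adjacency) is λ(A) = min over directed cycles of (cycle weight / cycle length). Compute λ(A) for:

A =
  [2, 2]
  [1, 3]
λ(A) = 3/2

Enumerate directed cycles and compute their means (weight / length). Sample:
  cycle 0 → 0: weight = 2, length = 1, mean = 2/1 ≈ 2.000
  cycle 1 → 1: weight = 3, length = 1, mean = 3/1 ≈ 3.000
  cycle 0 → 1 → 0: weight = 3, length = 2, mean = 3/2 ≈ 1.500
  cycle 1 → 0 → 1: weight = 3, length = 2, mean = 3/2 ≈ 1.500
Minimum mean = 1.500, attained e.g. along the cycle 0 → 1 → 0 with weight 3 and length 2. So λ(A) = 3/2 = 3/2.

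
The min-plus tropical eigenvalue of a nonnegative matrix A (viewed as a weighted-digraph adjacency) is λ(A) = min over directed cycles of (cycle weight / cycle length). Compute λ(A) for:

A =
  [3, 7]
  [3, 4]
λ(A) = 3

Enumerate directed cycles and compute their means (weight / length). Sample:
  cycle 0 → 0: weight = 3, length = 1, mean = 3/1 ≈ 3.000
  cycle 1 → 1: weight = 4, length = 1, mean = 4/1 ≈ 4.000
  cycle 0 → 1 → 0: weight = 10, length = 2, mean = 10/2 ≈ 5.000
  cycle 1 → 0 → 1: weight = 10, length = 2, mean = 10/2 ≈ 5.000
Minimum mean = 3.000, attained e.g. along the cycle 0 → 0 with weight 3 and length 1. So λ(A) = 3/1 = 3.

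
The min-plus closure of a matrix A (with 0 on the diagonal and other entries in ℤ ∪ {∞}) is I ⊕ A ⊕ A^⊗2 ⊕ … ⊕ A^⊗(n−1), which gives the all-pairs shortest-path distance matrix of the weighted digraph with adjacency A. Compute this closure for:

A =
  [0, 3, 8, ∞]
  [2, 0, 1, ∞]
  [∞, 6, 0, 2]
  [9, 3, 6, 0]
Closure =
  [0, 3, 4, 6]
  [2, 0, 1, 3]
  [7, 5, 0, 2]
  [5, 3, 4, 0]

This is the Floyd-Warshall all-pairs shortest-path computation. For each intermediate vertex k = 0, 1, …, 3, update dist[i][j] ← min(dist[i][j], dist[i][k] + dist[k][j]). The final matrix gives, for each (i, j), the minimum total weight of any directed path from i to j (possibly empty when i = j).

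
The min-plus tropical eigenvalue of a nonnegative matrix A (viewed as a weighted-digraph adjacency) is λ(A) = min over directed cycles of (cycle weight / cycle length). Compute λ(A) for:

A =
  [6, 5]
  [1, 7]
λ(A) = 3

Enumerate directed cycles and compute their means (weight / length). Sample:
  cycle 0 → 0: weight = 6, length = 1, mean = 6/1 ≈ 6.000
  cycle 1 → 1: weight = 7, length = 1, mean = 7/1 ≈ 7.000
  cycle 0 → 1 → 0: weight = 6, length = 2, mean = 6/2 ≈ 3.000
  cycle 1 → 0 → 1: weight = 6, length = 2, mean = 6/2 ≈ 3.000
Minimum mean = 3.000, attained e.g. along the cycle 0 → 1 → 0 with weight 6 and length 2. So λ(A) = 6/2 = 3.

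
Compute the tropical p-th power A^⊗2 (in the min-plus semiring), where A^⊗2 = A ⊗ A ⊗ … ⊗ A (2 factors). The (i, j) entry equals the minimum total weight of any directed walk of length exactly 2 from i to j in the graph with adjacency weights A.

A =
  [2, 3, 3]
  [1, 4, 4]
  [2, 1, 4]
A^⊗2 =
  [4, 4, 5]
  [3, 4, 4]
  [2, 5, 5]

Each entry (A^⊗2)_ij equals the minimum over all length-2 walks i = v_0 → v_1 → … → v_2 = j of Σ_t A[v_t][v_{t+1}]. For example, for (i, j) = (0, 2) we minimise over 3 possible intermediate vertex sequences; the minimum is 5, attained along the walk 0 → 0 → 2.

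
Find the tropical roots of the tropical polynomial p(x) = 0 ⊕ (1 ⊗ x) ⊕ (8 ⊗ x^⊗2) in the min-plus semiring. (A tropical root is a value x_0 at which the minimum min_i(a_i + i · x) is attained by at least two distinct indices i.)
Roots: {-7, -1}

Each tropical root is a break point of the lower envelope of the lines y = a_i + i · x (there are 3 lines, with slopes 0, 1, ..., 2). Only the lines that attain the minimum somewhere contribute to roots; other lines are dominated. Here the surviving (envelope) indices are i = 2, i = 1, i = 0.
Intersections between consecutive envelope lines give the roots: for adjacent envelope indices i < j the intersection is x = (a_i − a_j) / (j − i). Reading off the sorted break points: {-7, -1}.
Verification: at each break x_0, at least two indices attain the minimum of min_i(a_i + i · x_0).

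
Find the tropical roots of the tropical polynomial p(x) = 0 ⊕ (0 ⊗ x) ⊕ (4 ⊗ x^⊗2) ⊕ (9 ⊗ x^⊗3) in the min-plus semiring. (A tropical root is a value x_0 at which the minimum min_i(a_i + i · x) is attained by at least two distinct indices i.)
Roots: {-5, -4, 0}

Each tropical root is a break point of the lower envelope of the lines y = a_i + i · x (there are 4 lines, with slopes 0, 1, ..., 3). Only the lines that attain the minimum somewhere contribute to roots; other lines are dominated. Here the surviving (envelope) indices are i = 3, i = 2, i = 1, i = 0.
Intersections between consecutive envelope lines give the roots: for adjacent envelope indices i < j the intersection is x = (a_i − a_j) / (j − i). Reading off the sorted break points: {-5, -4, 0}.
Verification: at each break x_0, at least two indices attain the minimum of min_i(a_i + i · x_0).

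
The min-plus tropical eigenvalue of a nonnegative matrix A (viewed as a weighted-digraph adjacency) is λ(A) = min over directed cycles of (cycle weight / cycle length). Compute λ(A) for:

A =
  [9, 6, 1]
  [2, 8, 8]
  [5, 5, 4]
λ(A) = 8/3

Enumerate directed cycles and compute their means (weight / length). Sample:
  cycle 0 → 0: weight = 9, length = 1, mean = 9/1 ≈ 9.000
  cycle 1 → 1: weight = 8, length = 1, mean = 8/1 ≈ 8.000
  cycle 2 → 2: weight = 4, length = 1, mean = 4/1 ≈ 4.000
  cycle 0 → 1 → 0: weight = 8, length = 2, mean = 8/2 ≈ 4.000
  cycle 0 → 2 → 0: weight = 6, length = 2, mean = 6/2 ≈ 3.000
  cycle 1 → 0 → 1: weight = 8, length = 2, mean = 8/2 ≈ 4.000
Minimum mean = 2.667, attained e.g. along the cycle 0 → 2 → 1 → 0 with weight 8 and length 3. So λ(A) = 8/3 = 8/3.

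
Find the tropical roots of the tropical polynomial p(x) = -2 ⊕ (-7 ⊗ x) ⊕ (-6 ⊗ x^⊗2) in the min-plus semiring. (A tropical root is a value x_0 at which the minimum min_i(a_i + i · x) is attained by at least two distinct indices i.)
Roots: {-1, 5}

Each tropical root is a break point of the lower envelope of the lines y = a_i + i · x (there are 3 lines, with slopes 0, 1, ..., 2). Only the lines that attain the minimum somewhere contribute to roots; other lines are dominated. Here the surviving (envelope) indices are i = 2, i = 1, i = 0.
Intersections between consecutive envelope lines give the roots: for adjacent envelope indices i < j the intersection is x = (a_i − a_j) / (j − i). Reading off the sorted break points: {-1, 5}.
Verification: at each break x_0, at least two indices attain the minimum of min_i(a_i + i · x_0).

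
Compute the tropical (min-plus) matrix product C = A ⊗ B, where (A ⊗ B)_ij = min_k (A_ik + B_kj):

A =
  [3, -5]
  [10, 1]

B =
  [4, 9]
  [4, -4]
A ⊗ B =
  [-1, -9]
  [5, -3]

Apply the min-plus product entry-by-entry:
  C[0][0] = min over k of (A[0][0] + B[0][0] = 3 + 4 = 7, A[0][1] + B[1][0] = -5 + 4 = -1) = -1 (attained at k = 1)
  C[0][1] = min over k of (A[0][0] + B[0][1] = 3 + 9 = 12, A[0][1] + B[1][1] = -5 + -4 = -9) = -9 (attained at k = 1)
  C[1][0] = min over k of (A[1][0] + B[0][0] = 10 + 4 = 14, A[1][1] + B[1][0] = 1 + 4 = 5) = 5 (attained at k = 1)
  C[1][1] = min over k of (A[1][0] + B[0][1] = 10 + 9 = 19, A[1][1] + B[1][1] = 1 + -4 = -3) = -3 (attained at k = 1)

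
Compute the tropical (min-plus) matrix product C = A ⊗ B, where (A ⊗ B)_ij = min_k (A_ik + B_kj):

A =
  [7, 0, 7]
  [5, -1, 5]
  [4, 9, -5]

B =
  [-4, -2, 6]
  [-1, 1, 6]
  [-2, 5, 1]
A ⊗ B =
  [-1, 1, 6]
  [-2, 0, 5]
  [-7, 0, -4]

Apply the min-plus product entry-by-entry:
  C[0][0] = min over k of (A[0][0] + B[0][0] = 7 + -4 = 3, A[0][1] + B[1][0] = 0 + -1 = -1, A[0][2] + B[2][0] = 7 + -2 = 5) = -1 (attained at k = 1)
  C[0][1] = min over k of (A[0][0] + B[0][1] = 7 + -2 = 5, A[0][1] + B[1][1] = 0 + 1 = 1, A[0][2] + B[2][1] = 7 + 5 = 12) = 1 (attained at k = 1)
  C[0][2] = min over k of (A[0][0] + B[0][2] = 7 + 6 = 13, A[0][1] + B[1][2] = 0 + 6 = 6, A[0][2] + B[2][2] = 7 + 1 = 8) = 6 (attained at k = 1)
  C[1][0] = min over k of (A[1][0] + B[0][0] = 5 + -4 = 1, A[1][1] + B[1][0] = -1 + -1 = -2, A[1][2] + B[2][0] = 5 + -2 = 3) = -2 (attained at k = 1)
  C[1][1] = min over k of (A[1][0] + B[0][1] = 5 + -2 = 3, A[1][1] + B[1][1] = -1 + 1 = 0, A[1][2] + B[2][1] = 5 + 5 = 10) = 0 (attained at k = 1)
  C[1][2] = min over k of (A[1][0] + B[0][2] = 5 + 6 = 11, A[1][1] + B[1][2] = -1 + 6 = 5, A[1][2] + B[2][2] = 5 + 1 = 6) = 5 (attained at k = 1)
  C[2][0] = min over k of (A[2][0] + B[0][0] = 4 + -4 = 0, A[2][1] + B[1][0] = 9 + -1 = 8, A[2][2] + B[2][0] = -5 + -2 = -7) = -7 (attained at k = 2)
  C[2][1] = min over k of (A[2][0] + B[0][1] = 4 + -2 = 2, A[2][1] + B[1][1] = 9 + 1 = 10, A[2][2] + B[2][1] = -5 + 5 = 0) = 0 (attained at k = 2)
  C[2][2] = min over k of (A[2][0] + B[0][2] = 4 + 6 = 10, A[2][1] + B[1][2] = 9 + 6 = 15, A[2][2] + B[2][2] = -5 + 1 = -4) = -4 (attained at k = 2)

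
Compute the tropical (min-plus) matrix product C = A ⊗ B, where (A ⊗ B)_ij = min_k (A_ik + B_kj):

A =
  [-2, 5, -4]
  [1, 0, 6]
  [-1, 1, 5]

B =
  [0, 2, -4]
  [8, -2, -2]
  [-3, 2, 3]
A ⊗ B =
  [-7, -2, -6]
  [1, -2, -3]
  [-1, -1, -5]

Apply the min-plus product entry-by-entry:
  C[0][0] = min over k of (A[0][0] + B[0][0] = -2 + 0 = -2, A[0][1] + B[1][0] = 5 + 8 = 13, A[0][2] + B[2][0] = -4 + -3 = -7) = -7 (attained at k = 2)
  C[0][1] = min over k of (A[0][0] + B[0][1] = -2 + 2 = 0, A[0][1] + B[1][1] = 5 + -2 = 3, A[0][2] + B[2][1] = -4 + 2 = -2) = -2 (attained at k = 2)
  C[0][2] = min over k of (A[0][0] + B[0][2] = -2 + -4 = -6, A[0][1] + B[1][2] = 5 + -2 = 3, A[0][2] + B[2][2] = -4 + 3 = -1) = -6 (attained at k = 0)
  C[1][0] = min over k of (A[1][0] + B[0][0] = 1 + 0 = 1, A[1][1] + B[1][0] = 0 + 8 = 8, A[1][2] + B[2][0] = 6 + -3 = 3) = 1 (attained at k = 0)
  C[1][1] = min over k of (A[1][0] + B[0][1] = 1 + 2 = 3, A[1][1] + B[1][1] = 0 + -2 = -2, A[1][2] + B[2][1] = 6 + 2 = 8) = -2 (attained at k = 1)
  C[1][2] = min over k of (A[1][0] + B[0][2] = 1 + -4 = -3, A[1][1] + B[1][2] = 0 + -2 = -2, A[1][2] + B[2][2] = 6 + 3 = 9) = -3 (attained at k = 0)
  C[2][0] = min over k of (A[2][0] + B[0][0] = -1 + 0 = -1, A[2][1] + B[1][0] = 1 + 8 = 9, A[2][2] + B[2][0] = 5 + -3 = 2) = -1 (attained at k = 0)
  C[2][1] = min over k of (A[2][0] + B[0][1] = -1 + 2 = 1, A[2][1] + B[1][1] = 1 + -2 = -1, A[2][2] + B[2][1] = 5 + 2 = 7) = -1 (attained at k = 1)
  C[2][2] = min over k of (A[2][0] + B[0][2] = -1 + -4 = -5, A[2][1] + B[1][2] = 1 + -2 = -1, A[2][2] + B[2][2] = 5 + 3 = 8) = -5 (attained at k = 0)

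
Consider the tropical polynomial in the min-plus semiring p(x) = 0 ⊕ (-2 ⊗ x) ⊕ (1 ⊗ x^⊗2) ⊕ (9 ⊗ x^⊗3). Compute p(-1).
p(-1) = -3

A tropical monomial a ⊗ x^⊗i evaluates to a + i · x. Evaluating each term at x = -1:
  Term 0 contributes 0 + 0 · -1 = 0
  Term 1 contributes -2 + 1 · -1 = -3
  Term 2 contributes 1 + 2 · -1 = -1
  Term 3 contributes 9 + 3 · -1 = 6
p(-1) = ⊕ of these = min[0, -3, -1, 6] = -3.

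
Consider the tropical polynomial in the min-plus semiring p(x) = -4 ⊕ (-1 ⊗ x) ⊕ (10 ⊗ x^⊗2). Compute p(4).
p(4) = -4

A tropical monomial a ⊗ x^⊗i evaluates to a + i · x. Evaluating each term at x = 4:
  Term 0 contributes -4 + 0 · 4 = -4
  Term 1 contributes -1 + 1 · 4 = 3
  Term 2 contributes 10 + 2 · 4 = 18
p(4) = ⊕ of these = min[-4, 3, 18] = -4.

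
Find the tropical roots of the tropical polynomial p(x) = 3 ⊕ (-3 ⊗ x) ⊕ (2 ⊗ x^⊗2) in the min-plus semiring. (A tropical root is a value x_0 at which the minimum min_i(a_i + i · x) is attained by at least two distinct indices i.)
Roots: {-5, 6}

Each tropical root is a break point of the lower envelope of the lines y = a_i + i · x (there are 3 lines, with slopes 0, 1, ..., 2). Only the lines that attain the minimum somewhere contribute to roots; other lines are dominated. Here the surviving (envelope) indices are i = 2, i = 1, i = 0.
Intersections between consecutive envelope lines give the roots: for adjacent envelope indices i < j the intersection is x = (a_i − a_j) / (j − i). Reading off the sorted break points: {-5, 6}.
Verification: at each break x_0, at least two indices attain the minimum of min_i(a_i + i · x_0).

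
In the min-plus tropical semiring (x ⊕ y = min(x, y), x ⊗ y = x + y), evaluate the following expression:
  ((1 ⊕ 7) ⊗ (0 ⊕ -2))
((1 ⊕ 7) ⊗ (0 ⊕ -2)) = -1

Expand innermost to outermost. Recall ⊕ takes the minimum of its arguments and ⊗ takes their sum. Working out the expression ((1 ⊕ 7) ⊗ (0 ⊕ -2)) gives -1.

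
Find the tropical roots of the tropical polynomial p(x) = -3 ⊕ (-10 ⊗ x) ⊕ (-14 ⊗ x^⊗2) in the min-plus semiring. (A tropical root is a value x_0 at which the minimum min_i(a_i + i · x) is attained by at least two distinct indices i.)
Roots: {4, 7}

Each tropical root is a break point of the lower envelope of the lines y = a_i + i · x (there are 3 lines, with slopes 0, 1, ..., 2). Only the lines that attain the minimum somewhere contribute to roots; other lines are dominated. Here the surviving (envelope) indices are i = 2, i = 1, i = 0.
Intersections between consecutive envelope lines give the roots: for adjacent envelope indices i < j the intersection is x = (a_i − a_j) / (j − i). Reading off the sorted break points: {4, 7}.
Verification: at each break x_0, at least two indices attain the minimum of min_i(a_i + i · x_0).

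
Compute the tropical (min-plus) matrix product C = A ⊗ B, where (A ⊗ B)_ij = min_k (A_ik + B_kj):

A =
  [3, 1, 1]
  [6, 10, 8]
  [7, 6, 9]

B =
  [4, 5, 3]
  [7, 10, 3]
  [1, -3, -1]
A ⊗ B =
  [2, -2, 0]
  [9, 5, 7]
  [10, 6, 8]

Apply the min-plus product entry-by-entry:
  C[0][0] = min over k of (A[0][0] + B[0][0] = 3 + 4 = 7, A[0][1] + B[1][0] = 1 + 7 = 8, A[0][2] + B[2][0] = 1 + 1 = 2) = 2 (attained at k = 2)
  C[0][1] = min over k of (A[0][0] + B[0][1] = 3 + 5 = 8, A[0][1] + B[1][1] = 1 + 10 = 11, A[0][2] + B[2][1] = 1 + -3 = -2) = -2 (attained at k = 2)
  C[0][2] = min over k of (A[0][0] + B[0][2] = 3 + 3 = 6, A[0][1] + B[1][2] = 1 + 3 = 4, A[0][2] + B[2][2] = 1 + -1 = 0) = 0 (attained at k = 2)
  C[1][0] = min over k of (A[1][0] + B[0][0] = 6 + 4 = 10, A[1][1] + B[1][0] = 10 + 7 = 17, A[1][2] + B[2][0] = 8 + 1 = 9) = 9 (attained at k = 2)
  C[1][1] = min over k of (A[1][0] + B[0][1] = 6 + 5 = 11, A[1][1] + B[1][1] = 10 + 10 = 20, A[1][2] + B[2][1] = 8 + -3 = 5) = 5 (attained at k = 2)
  C[1][2] = min over k of (A[1][0] + B[0][2] = 6 + 3 = 9, A[1][1] + B[1][2] = 10 + 3 = 13, A[1][2] + B[2][2] = 8 + -1 = 7) = 7 (attained at k = 2)
  C[2][0] = min over k of (A[2][0] + B[0][0] = 7 + 4 = 11, A[2][1] + B[1][0] = 6 + 7 = 13, A[2][2] + B[2][0] = 9 + 1 = 10) = 10 (attained at k = 2)
  C[2][1] = min over k of (A[2][0] + B[0][1] = 7 + 5 = 12, A[2][1] + B[1][1] = 6 + 10 = 16, A[2][2] + B[2][1] = 9 + -3 = 6) = 6 (attained at k = 2)
  C[2][2] = min over k of (A[2][0] + B[0][2] = 7 + 3 = 10, A[2][1] + B[1][2] = 6 + 3 = 9, A[2][2] + B[2][2] = 9 + -1 = 8) = 8 (attained at k = 2)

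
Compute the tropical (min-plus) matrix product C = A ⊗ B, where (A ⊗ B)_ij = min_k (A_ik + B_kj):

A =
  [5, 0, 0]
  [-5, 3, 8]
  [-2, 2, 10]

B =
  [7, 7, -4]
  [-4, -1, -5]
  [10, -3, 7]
A ⊗ B =
  [-4, -3, -5]
  [-1, 2, -9]
  [-2, 1, -6]

Apply the min-plus product entry-by-entry:
  C[0][0] = min over k of (A[0][0] + B[0][0] = 5 + 7 = 12, A[0][1] + B[1][0] = 0 + -4 = -4, A[0][2] + B[2][0] = 0 + 10 = 10) = -4 (attained at k = 1)
  C[0][1] = min over k of (A[0][0] + B[0][1] = 5 + 7 = 12, A[0][1] + B[1][1] = 0 + -1 = -1, A[0][2] + B[2][1] = 0 + -3 = -3) = -3 (attained at k = 2)
  C[0][2] = min over k of (A[0][0] + B[0][2] = 5 + -4 = 1, A[0][1] + B[1][2] = 0 + -5 = -5, A[0][2] + B[2][2] = 0 + 7 = 7) = -5 (attained at k = 1)
  C[1][0] = min over k of (A[1][0] + B[0][0] = -5 + 7 = 2, A[1][1] + B[1][0] = 3 + -4 = -1, A[1][2] + B[2][0] = 8 + 10 = 18) = -1 (attained at k = 1)
  C[1][1] = min over k of (A[1][0] + B[0][1] = -5 + 7 = 2, A[1][1] + B[1][1] = 3 + -1 = 2, A[1][2] + B[2][1] = 8 + -3 = 5) = 2 (attained at k = 0)
  C[1][2] = min over k of (A[1][0] + B[0][2] = -5 + -4 = -9, A[1][1] + B[1][2] = 3 + -5 = -2, A[1][2] + B[2][2] = 8 + 7 = 15) = -9 (attained at k = 0)
  C[2][0] = min over k of (A[2][0] + B[0][0] = -2 + 7 = 5, A[2][1] + B[1][0] = 2 + -4 = -2, A[2][2] + B[2][0] = 10 + 10 = 20) = -2 (attained at k = 1)
  C[2][1] = min over k of (A[2][0] + B[0][1] = -2 + 7 = 5, A[2][1] + B[1][1] = 2 + -1 = 1, A[2][2] + B[2][1] = 10 + -3 = 7) = 1 (attained at k = 1)
  C[2][2] = min over k of (A[2][0] + B[0][2] = -2 + -4 = -6, A[2][1] + B[1][2] = 2 + -5 = -3, A[2][2] + B[2][2] = 10 + 7 = 17) = -6 (attained at k = 0)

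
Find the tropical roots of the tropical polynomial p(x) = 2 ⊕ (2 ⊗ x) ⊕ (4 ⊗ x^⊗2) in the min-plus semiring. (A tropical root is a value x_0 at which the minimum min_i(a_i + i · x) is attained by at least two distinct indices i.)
Roots: {-2, 0}

Each tropical root is a break point of the lower envelope of the lines y = a_i + i · x (there are 3 lines, with slopes 0, 1, ..., 2). Only the lines that attain the minimum somewhere contribute to roots; other lines are dominated. Here the surviving (envelope) indices are i = 2, i = 1, i = 0.
Intersections between consecutive envelope lines give the roots: for adjacent envelope indices i < j the intersection is x = (a_i − a_j) / (j − i). Reading off the sorted break points: {-2, 0}.
Verification: at each break x_0, at least two indices attain the minimum of min_i(a_i + i · x_0).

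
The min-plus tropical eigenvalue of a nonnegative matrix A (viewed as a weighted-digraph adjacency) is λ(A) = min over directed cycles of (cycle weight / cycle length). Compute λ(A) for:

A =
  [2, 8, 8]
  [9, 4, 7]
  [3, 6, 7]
λ(A) = 2

Enumerate directed cycles and compute their means (weight / length). Sample:
  cycle 0 → 0: weight = 2, length = 1, mean = 2/1 ≈ 2.000
  cycle 1 → 1: weight = 4, length = 1, mean = 4/1 ≈ 4.000
  cycle 2 → 2: weight = 7, length = 1, mean = 7/1 ≈ 7.000
  cycle 0 → 1 → 0: weight = 17, length = 2, mean = 17/2 ≈ 8.500
  cycle 0 → 2 → 0: weight = 11, length = 2, mean = 11/2 ≈ 5.500
  cycle 1 → 0 → 1: weight = 17, length = 2, mean = 17/2 ≈ 8.500
Minimum mean = 2.000, attained e.g. along the cycle 0 → 0 with weight 2 and length 1. So λ(A) = 2/1 = 2.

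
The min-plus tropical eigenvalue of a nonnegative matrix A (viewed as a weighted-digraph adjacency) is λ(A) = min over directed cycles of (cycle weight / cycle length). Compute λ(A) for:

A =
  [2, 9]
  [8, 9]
λ(A) = 2

Enumerate directed cycles and compute their means (weight / length). Sample:
  cycle 0 → 0: weight = 2, length = 1, mean = 2/1 ≈ 2.000
  cycle 1 → 1: weight = 9, length = 1, mean = 9/1 ≈ 9.000
  cycle 0 → 1 → 0: weight = 17, length = 2, mean = 17/2 ≈ 8.500
  cycle 1 → 0 → 1: weight = 17, length = 2, mean = 17/2 ≈ 8.500
Minimum mean = 2.000, attained e.g. along the cycle 0 → 0 with weight 2 and length 1. So λ(A) = 2/1 = 2.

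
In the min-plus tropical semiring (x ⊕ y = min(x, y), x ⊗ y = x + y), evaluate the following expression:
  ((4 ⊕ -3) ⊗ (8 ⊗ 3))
((4 ⊕ -3) ⊗ (8 ⊗ 3)) = 8

Expand innermost to outermost. Recall ⊕ takes the minimum of its arguments and ⊗ takes their sum. Working out the expression ((4 ⊕ -3) ⊗ (8 ⊗ 3)) gives 8.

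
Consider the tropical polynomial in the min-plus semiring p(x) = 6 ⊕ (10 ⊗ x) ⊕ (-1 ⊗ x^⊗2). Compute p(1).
p(1) = 1

A tropical monomial a ⊗ x^⊗i evaluates to a + i · x. Evaluating each term at x = 1:
  Term 0 contributes 6 + 0 · 1 = 6
  Term 1 contributes 10 + 1 · 1 = 11
  Term 2 contributes -1 + 2 · 1 = 1
p(1) = ⊕ of these = min[6, 11, 1] = 1.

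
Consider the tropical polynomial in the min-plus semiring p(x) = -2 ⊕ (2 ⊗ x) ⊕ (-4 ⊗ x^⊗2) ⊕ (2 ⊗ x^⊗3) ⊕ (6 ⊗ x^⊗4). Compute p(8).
p(8) = -2

A tropical monomial a ⊗ x^⊗i evaluates to a + i · x. Evaluating each term at x = 8:
  Term 0 contributes -2 + 0 · 8 = -2
  Term 1 contributes 2 + 1 · 8 = 10
  Term 2 contributes -4 + 2 · 8 = 12
  Term 3 contributes 2 + 3 · 8 = 26
  Term 4 contributes 6 + 4 · 8 = 38
p(8) = ⊕ of these = min[-2, 10, 12, 26, 38] = -2.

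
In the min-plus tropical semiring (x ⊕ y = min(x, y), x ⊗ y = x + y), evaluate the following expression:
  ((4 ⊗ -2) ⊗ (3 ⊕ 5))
((4 ⊗ -2) ⊗ (3 ⊕ 5)) = 5

Expand innermost to outermost. Recall ⊕ takes the minimum of its arguments and ⊗ takes their sum. Working out the expression ((4 ⊗ -2) ⊗ (3 ⊕ 5)) gives 5.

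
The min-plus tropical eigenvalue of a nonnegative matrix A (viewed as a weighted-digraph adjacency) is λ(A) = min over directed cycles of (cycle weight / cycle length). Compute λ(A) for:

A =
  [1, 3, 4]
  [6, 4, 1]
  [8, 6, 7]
λ(A) = 1

Enumerate directed cycles and compute their means (weight / length). Sample:
  cycle 0 → 0: weight = 1, length = 1, mean = 1/1 ≈ 1.000
  cycle 1 → 1: weight = 4, length = 1, mean = 4/1 ≈ 4.000
  cycle 2 → 2: weight = 7, length = 1, mean = 7/1 ≈ 7.000
  cycle 0 → 1 → 0: weight = 9, length = 2, mean = 9/2 ≈ 4.500
  cycle 0 → 2 → 0: weight = 12, length = 2, mean = 12/2 ≈ 6.000
  cycle 1 → 0 → 1: weight = 9, length = 2, mean = 9/2 ≈ 4.500
Minimum mean = 1.000, attained e.g. along the cycle 0 → 0 with weight 1 and length 1. So λ(A) = 1/1 = 1.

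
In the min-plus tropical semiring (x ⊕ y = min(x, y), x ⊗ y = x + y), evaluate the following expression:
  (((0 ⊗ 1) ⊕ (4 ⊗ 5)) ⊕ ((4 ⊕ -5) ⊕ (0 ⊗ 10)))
(((0 ⊗ 1) ⊕ (4 ⊗ 5)) ⊕ ((4 ⊕ -5) ⊕ (0 ⊗ 10))) = -5

Expand innermost to outermost. Recall ⊕ takes the minimum of its arguments and ⊗ takes their sum. Working out the expression (((0 ⊗ 1) ⊕ (4 ⊗ 5)) ⊕ ((4 ⊕ -5) ⊕ (0 ⊗ 10))) gives -5.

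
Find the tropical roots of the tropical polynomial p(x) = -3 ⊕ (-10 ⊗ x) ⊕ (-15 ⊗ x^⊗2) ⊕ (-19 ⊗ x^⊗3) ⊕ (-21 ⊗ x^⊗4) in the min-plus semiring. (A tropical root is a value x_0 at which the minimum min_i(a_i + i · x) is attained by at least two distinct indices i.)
Roots: {2, 4, 5, 7}

Each tropical root is a break point of the lower envelope of the lines y = a_i + i · x (there are 5 lines, with slopes 0, 1, ..., 4). Only the lines that attain the minimum somewhere contribute to roots; other lines are dominated. Here the surviving (envelope) indices are i = 4, i = 3, i = 2, i = 1, i = 0.
Intersections between consecutive envelope lines give the roots: for adjacent envelope indices i < j the intersection is x = (a_i − a_j) / (j − i). Reading off the sorted break points: {2, 4, 5, 7}.
Verification: at each break x_0, at least two indices attain the minimum of min_i(a_i + i · x_0).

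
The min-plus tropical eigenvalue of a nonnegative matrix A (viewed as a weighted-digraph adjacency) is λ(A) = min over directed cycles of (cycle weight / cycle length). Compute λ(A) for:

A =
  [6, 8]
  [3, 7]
λ(A) = 11/2

Enumerate directed cycles and compute their means (weight / length). Sample:
  cycle 0 → 0: weight = 6, length = 1, mean = 6/1 ≈ 6.000
  cycle 1 → 1: weight = 7, length = 1, mean = 7/1 ≈ 7.000
  cycle 0 → 1 → 0: weight = 11, length = 2, mean = 11/2 ≈ 5.500
  cycle 1 → 0 → 1: weight = 11, length = 2, mean = 11/2 ≈ 5.500
Minimum mean = 5.500, attained e.g. along the cycle 0 → 1 → 0 with weight 11 and length 2. So λ(A) = 11/2 = 11/2.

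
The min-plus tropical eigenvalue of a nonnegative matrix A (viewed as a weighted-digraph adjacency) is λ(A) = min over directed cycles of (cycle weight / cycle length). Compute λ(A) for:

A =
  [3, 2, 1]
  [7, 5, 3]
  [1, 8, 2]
λ(A) = 1

Enumerate directed cycles and compute their means (weight / length). Sample:
  cycle 0 → 0: weight = 3, length = 1, mean = 3/1 ≈ 3.000
  cycle 1 → 1: weight = 5, length = 1, mean = 5/1 ≈ 5.000
  cycle 2 → 2: weight = 2, length = 1, mean = 2/1 ≈ 2.000
  cycle 0 → 1 → 0: weight = 9, length = 2, mean = 9/2 ≈ 4.500
  cycle 0 → 2 → 0: weight = 2, length = 2, mean = 2/2 ≈ 1.000
  cycle 1 → 0 → 1: weight = 9, length = 2, mean = 9/2 ≈ 4.500
Minimum mean = 1.000, attained e.g. along the cycle 0 → 2 → 0 with weight 2 and length 2. So λ(A) = 2/2 = 1.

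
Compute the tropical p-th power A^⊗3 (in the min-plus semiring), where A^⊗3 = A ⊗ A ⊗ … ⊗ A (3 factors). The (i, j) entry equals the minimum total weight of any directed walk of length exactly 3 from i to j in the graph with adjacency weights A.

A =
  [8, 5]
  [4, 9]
A^⊗3 =
  [17, 14]
  [13, 17]

Each entry (A^⊗3)_ij equals the minimum over all length-3 walks i = v_0 → v_1 → … → v_3 = j of Σ_t A[v_t][v_{t+1}]. For example, for (i, j) = (0, 1) we minimise over 4 possible intermediate vertex sequences; the minimum is 14, attained along the walk 0 → 1 → 0 → 1.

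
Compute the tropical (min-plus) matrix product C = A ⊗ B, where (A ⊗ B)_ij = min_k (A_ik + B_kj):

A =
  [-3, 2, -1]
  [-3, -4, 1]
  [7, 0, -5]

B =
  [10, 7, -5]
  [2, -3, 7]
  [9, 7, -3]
A ⊗ B =
  [4, -1, -8]
  [-2, -7, -8]
  [2, -3, -8]

Apply the min-plus product entry-by-entry:
  C[0][0] = min over k of (A[0][0] + B[0][0] = -3 + 10 = 7, A[0][1] + B[1][0] = 2 + 2 = 4, A[0][2] + B[2][0] = -1 + 9 = 8) = 4 (attained at k = 1)
  C[0][1] = min over k of (A[0][0] + B[0][1] = -3 + 7 = 4, A[0][1] + B[1][1] = 2 + -3 = -1, A[0][2] + B[2][1] = -1 + 7 = 6) = -1 (attained at k = 1)
  C[0][2] = min over k of (A[0][0] + B[0][2] = -3 + -5 = -8, A[0][1] + B[1][2] = 2 + 7 = 9, A[0][2] + B[2][2] = -1 + -3 = -4) = -8 (attained at k = 0)
  C[1][0] = min over k of (A[1][0] + B[0][0] = -3 + 10 = 7, A[1][1] + B[1][0] = -4 + 2 = -2, A[1][2] + B[2][0] = 1 + 9 = 10) = -2 (attained at k = 1)
  C[1][1] = min over k of (A[1][0] + B[0][1] = -3 + 7 = 4, A[1][1] + B[1][1] = -4 + -3 = -7, A[1][2] + B[2][1] = 1 + 7 = 8) = -7 (attained at k = 1)
  C[1][2] = min over k of (A[1][0] + B[0][2] = -3 + -5 = -8, A[1][1] + B[1][2] = -4 + 7 = 3, A[1][2] + B[2][2] = 1 + -3 = -2) = -8 (attained at k = 0)
  C[2][0] = min over k of (A[2][0] + B[0][0] = 7 + 10 = 17, A[2][1] + B[1][0] = 0 + 2 = 2, A[2][2] + B[2][0] = -5 + 9 = 4) = 2 (attained at k = 1)
  C[2][1] = min over k of (A[2][0] + B[0][1] = 7 + 7 = 14, A[2][1] + B[1][1] = 0 + -3 = -3, A[2][2] + B[2][1] = -5 + 7 = 2) = -3 (attained at k = 1)
  C[2][2] = min over k of (A[2][0] + B[0][2] = 7 + -5 = 2, A[2][1] + B[1][2] = 0 + 7 = 7, A[2][2] + B[2][2] = -5 + -3 = -8) = -8 (attained at k = 2)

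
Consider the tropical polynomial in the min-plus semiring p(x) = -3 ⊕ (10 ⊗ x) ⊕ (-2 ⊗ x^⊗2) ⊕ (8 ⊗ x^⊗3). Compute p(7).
p(7) = -3

A tropical monomial a ⊗ x^⊗i evaluates to a + i · x. Evaluating each term at x = 7:
  Term 0 contributes -3 + 0 · 7 = -3
  Term 1 contributes 10 + 1 · 7 = 17
  Term 2 contributes -2 + 2 · 7 = 12
  Term 3 contributes 8 + 3 · 7 = 29
p(7) = ⊕ of these = min[-3, 17, 12, 29] = -3.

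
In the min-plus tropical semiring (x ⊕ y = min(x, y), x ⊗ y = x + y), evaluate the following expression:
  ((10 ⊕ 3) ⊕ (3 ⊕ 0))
((10 ⊕ 3) ⊕ (3 ⊕ 0)) = 0

Expand innermost to outermost. Recall ⊕ takes the minimum of its arguments and ⊗ takes their sum. Working out the expression ((10 ⊕ 3) ⊕ (3 ⊕ 0)) gives 0.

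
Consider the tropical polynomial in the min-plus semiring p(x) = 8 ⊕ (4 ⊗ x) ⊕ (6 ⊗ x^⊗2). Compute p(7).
p(7) = 8

A tropical monomial a ⊗ x^⊗i evaluates to a + i · x. Evaluating each term at x = 7:
  Term 0 contributes 8 + 0 · 7 = 8
  Term 1 contributes 4 + 1 · 7 = 11
  Term 2 contributes 6 + 2 · 7 = 20
p(7) = ⊕ of these = min[8, 11, 20] = 8.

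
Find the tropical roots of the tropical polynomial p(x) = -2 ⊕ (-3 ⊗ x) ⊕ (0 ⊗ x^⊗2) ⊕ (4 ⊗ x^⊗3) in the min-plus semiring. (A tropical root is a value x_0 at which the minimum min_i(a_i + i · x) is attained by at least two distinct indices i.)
Roots: {-4, -3, 1}

Each tropical root is a break point of the lower envelope of the lines y = a_i + i · x (there are 4 lines, with slopes 0, 1, ..., 3). Only the lines that attain the minimum somewhere contribute to roots; other lines are dominated. Here the surviving (envelope) indices are i = 3, i = 2, i = 1, i = 0.
Intersections between consecutive envelope lines give the roots: for adjacent envelope indices i < j the intersection is x = (a_i − a_j) / (j − i). Reading off the sorted break points: {-4, -3, 1}.
Verification: at each break x_0, at least two indices attain the minimum of min_i(a_i + i · x_0).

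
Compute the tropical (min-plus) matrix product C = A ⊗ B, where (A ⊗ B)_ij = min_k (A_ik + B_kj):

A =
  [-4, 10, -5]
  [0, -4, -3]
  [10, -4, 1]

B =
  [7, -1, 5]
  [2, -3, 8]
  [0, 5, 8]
A ⊗ B =
  [-5, -5, 1]
  [-3, -7, 4]
  [-2, -7, 4]

Apply the min-plus product entry-by-entry:
  C[0][0] = min over k of (A[0][0] + B[0][0] = -4 + 7 = 3, A[0][1] + B[1][0] = 10 + 2 = 12, A[0][2] + B[2][0] = -5 + 0 = -5) = -5 (attained at k = 2)
  C[0][1] = min over k of (A[0][0] + B[0][1] = -4 + -1 = -5, A[0][1] + B[1][1] = 10 + -3 = 7, A[0][2] + B[2][1] = -5 + 5 = 0) = -5 (attained at k = 0)
  C[0][2] = min over k of (A[0][0] + B[0][2] = -4 + 5 = 1, A[0][1] + B[1][2] = 10 + 8 = 18, A[0][2] + B[2][2] = -5 + 8 = 3) = 1 (attained at k = 0)
  C[1][0] = min over k of (A[1][0] + B[0][0] = 0 + 7 = 7, A[1][1] + B[1][0] = -4 + 2 = -2, A[1][2] + B[2][0] = -3 + 0 = -3) = -3 (attained at k = 2)
  C[1][1] = min over k of (A[1][0] + B[0][1] = 0 + -1 = -1, A[1][1] + B[1][1] = -4 + -3 = -7, A[1][2] + B[2][1] = -3 + 5 = 2) = -7 (attained at k = 1)
  C[1][2] = min over k of (A[1][0] + B[0][2] = 0 + 5 = 5, A[1][1] + B[1][2] = -4 + 8 = 4, A[1][2] + B[2][2] = -3 + 8 = 5) = 4 (attained at k = 1)
  C[2][0] = min over k of (A[2][0] + B[0][0] = 10 + 7 = 17, A[2][1] + B[1][0] = -4 + 2 = -2, A[2][2] + B[2][0] = 1 + 0 = 1) = -2 (attained at k = 1)
  C[2][1] = min over k of (A[2][0] + B[0][1] = 10 + -1 = 9, A[2][1] + B[1][1] = -4 + -3 = -7, A[2][2] + B[2][1] = 1 + 5 = 6) = -7 (attained at k = 1)
  C[2][2] = min over k of (A[2][0] + B[0][2] = 10 + 5 = 15, A[2][1] + B[1][2] = -4 + 8 = 4, A[2][2] + B[2][2] = 1 + 8 = 9) = 4 (attained at k = 1)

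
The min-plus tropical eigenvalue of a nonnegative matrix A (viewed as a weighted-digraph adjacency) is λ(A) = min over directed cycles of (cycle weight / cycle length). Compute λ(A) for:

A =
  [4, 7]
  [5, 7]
λ(A) = 4

Enumerate directed cycles and compute their means (weight / length). Sample:
  cycle 0 → 0: weight = 4, length = 1, mean = 4/1 ≈ 4.000
  cycle 1 → 1: weight = 7, length = 1, mean = 7/1 ≈ 7.000
  cycle 0 → 1 → 0: weight = 12, length = 2, mean = 12/2 ≈ 6.000
  cycle 1 → 0 → 1: weight = 12, length = 2, mean = 12/2 ≈ 6.000
Minimum mean = 4.000, attained e.g. along the cycle 0 → 0 with weight 4 and length 1. So λ(A) = 4/1 = 4.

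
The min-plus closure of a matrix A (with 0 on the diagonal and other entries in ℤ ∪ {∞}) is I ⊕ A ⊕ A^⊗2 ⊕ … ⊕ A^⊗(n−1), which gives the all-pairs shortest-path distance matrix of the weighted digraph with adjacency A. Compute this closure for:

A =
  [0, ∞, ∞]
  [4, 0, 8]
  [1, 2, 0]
Closure =
  [0, ∞, ∞]
  [4, 0, 8]
  [1, 2, 0]

This is the Floyd-Warshall all-pairs shortest-path computation. For each intermediate vertex k = 0, 1, …, 2, update dist[i][j] ← min(dist[i][j], dist[i][k] + dist[k][j]). The final matrix gives, for each (i, j), the minimum total weight of any directed path from i to j (possibly empty when i = j).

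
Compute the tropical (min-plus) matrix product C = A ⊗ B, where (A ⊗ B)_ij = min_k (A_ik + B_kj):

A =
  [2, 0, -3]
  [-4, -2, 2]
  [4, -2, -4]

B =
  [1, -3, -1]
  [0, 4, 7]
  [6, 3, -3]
A ⊗ B =
  [0, -1, -6]
  [-3, -7, -5]
  [-2, -1, -7]

Apply the min-plus product entry-by-entry:
  C[0][0] = min over k of (A[0][0] + B[0][0] = 2 + 1 = 3, A[0][1] + B[1][0] = 0 + 0 = 0, A[0][2] + B[2][0] = -3 + 6 = 3) = 0 (attained at k = 1)
  C[0][1] = min over k of (A[0][0] + B[0][1] = 2 + -3 = -1, A[0][1] + B[1][1] = 0 + 4 = 4, A[0][2] + B[2][1] = -3 + 3 = 0) = -1 (attained at k = 0)
  C[0][2] = min over k of (A[0][0] + B[0][2] = 2 + -1 = 1, A[0][1] + B[1][2] = 0 + 7 = 7, A[0][2] + B[2][2] = -3 + -3 = -6) = -6 (attained at k = 2)
  C[1][0] = min over k of (A[1][0] + B[0][0] = -4 + 1 = -3, A[1][1] + B[1][0] = -2 + 0 = -2, A[1][2] + B[2][0] = 2 + 6 = 8) = -3 (attained at k = 0)
  C[1][1] = min over k of (A[1][0] + B[0][1] = -4 + -3 = -7, A[1][1] + B[1][1] = -2 + 4 = 2, A[1][2] + B[2][1] = 2 + 3 = 5) = -7 (attained at k = 0)
  C[1][2] = min over k of (A[1][0] + B[0][2] = -4 + -1 = -5, A[1][1] + B[1][2] = -2 + 7 = 5, A[1][2] + B[2][2] = 2 + -3 = -1) = -5 (attained at k = 0)
  C[2][0] = min over k of (A[2][0] + B[0][0] = 4 + 1 = 5, A[2][1] + B[1][0] = -2 + 0 = -2, A[2][2] + B[2][0] = -4 + 6 = 2) = -2 (attained at k = 1)
  C[2][1] = min over k of (A[2][0] + B[0][1] = 4 + -3 = 1, A[2][1] + B[1][1] = -2 + 4 = 2, A[2][2] + B[2][1] = -4 + 3 = -1) = -1 (attained at k = 2)
  C[2][2] = min over k of (A[2][0] + B[0][2] = 4 + -1 = 3, A[2][1] + B[1][2] = -2 + 7 = 5, A[2][2] + B[2][2] = -4 + -3 = -7) = -7 (attained at k = 2)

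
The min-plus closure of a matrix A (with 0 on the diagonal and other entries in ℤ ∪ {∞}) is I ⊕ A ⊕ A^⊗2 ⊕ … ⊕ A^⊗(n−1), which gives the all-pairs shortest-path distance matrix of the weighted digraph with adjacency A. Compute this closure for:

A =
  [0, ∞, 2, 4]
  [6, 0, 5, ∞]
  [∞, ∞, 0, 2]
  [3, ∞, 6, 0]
Closure =
  [0, ∞, 2, 4]
  [6, 0, 5, 7]
  [5, ∞, 0, 2]
  [3, ∞, 5, 0]

This is the Floyd-Warshall all-pairs shortest-path computation. For each intermediate vertex k = 0, 1, …, 3, update dist[i][j] ← min(dist[i][j], dist[i][k] + dist[k][j]). The final matrix gives, for each (i, j), the minimum total weight of any directed path from i to j (possibly empty when i = j).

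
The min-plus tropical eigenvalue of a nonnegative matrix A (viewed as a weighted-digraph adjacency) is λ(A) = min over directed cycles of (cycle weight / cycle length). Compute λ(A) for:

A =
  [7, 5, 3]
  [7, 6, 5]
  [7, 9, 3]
λ(A) = 3

Enumerate directed cycles and compute their means (weight / length). Sample:
  cycle 0 → 0: weight = 7, length = 1, mean = 7/1 ≈ 7.000
  cycle 1 → 1: weight = 6, length = 1, mean = 6/1 ≈ 6.000
  cycle 2 → 2: weight = 3, length = 1, mean = 3/1 ≈ 3.000
  cycle 0 → 1 → 0: weight = 12, length = 2, mean = 12/2 ≈ 6.000
  cycle 0 → 2 → 0: weight = 10, length = 2, mean = 10/2 ≈ 5.000
  cycle 1 → 0 → 1: weight = 12, length = 2, mean = 12/2 ≈ 6.000
Minimum mean = 3.000, attained e.g. along the cycle 2 → 2 with weight 3 and length 1. So λ(A) = 3/1 = 3.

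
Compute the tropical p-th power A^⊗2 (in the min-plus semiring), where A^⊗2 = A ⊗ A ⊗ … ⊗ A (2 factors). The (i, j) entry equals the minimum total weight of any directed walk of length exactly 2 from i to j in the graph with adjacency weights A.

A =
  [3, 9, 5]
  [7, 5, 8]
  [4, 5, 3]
A^⊗2 =
  [6, 10, 8]
  [10, 10, 11]
  [7, 8, 6]

Each entry (A^⊗2)_ij equals the minimum over all length-2 walks i = v_0 → v_1 → … → v_2 = j of Σ_t A[v_t][v_{t+1}]. For example, for (i, j) = (0, 2) we minimise over 3 possible intermediate vertex sequences; the minimum is 8, attained along the walk 0 → 0 → 2.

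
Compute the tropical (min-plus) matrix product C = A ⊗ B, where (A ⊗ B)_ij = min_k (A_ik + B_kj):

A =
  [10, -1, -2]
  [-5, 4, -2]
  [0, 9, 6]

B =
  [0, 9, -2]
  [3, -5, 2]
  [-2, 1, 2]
A ⊗ B =
  [-4, -6, 0]
  [-5, -1, -7]
  [0, 4, -2]

Apply the min-plus product entry-by-entry:
  C[0][0] = min over k of (A[0][0] + B[0][0] = 10 + 0 = 10, A[0][1] + B[1][0] = -1 + 3 = 2, A[0][2] + B[2][0] = -2 + -2 = -4) = -4 (attained at k = 2)
  C[0][1] = min over k of (A[0][0] + B[0][1] = 10 + 9 = 19, A[0][1] + B[1][1] = -1 + -5 = -6, A[0][2] + B[2][1] = -2 + 1 = -1) = -6 (attained at k = 1)
  C[0][2] = min over k of (A[0][0] + B[0][2] = 10 + -2 = 8, A[0][1] + B[1][2] = -1 + 2 = 1, A[0][2] + B[2][2] = -2 + 2 = 0) = 0 (attained at k = 2)
  C[1][0] = min over k of (A[1][0] + B[0][0] = -5 + 0 = -5, A[1][1] + B[1][0] = 4 + 3 = 7, A[1][2] + B[2][0] = -2 + -2 = -4) = -5 (attained at k = 0)
  C[1][1] = min over k of (A[1][0] + B[0][1] = -5 + 9 = 4, A[1][1] + B[1][1] = 4 + -5 = -1, A[1][2] + B[2][1] = -2 + 1 = -1) = -1 (attained at k = 1)
  C[1][2] = min over k of (A[1][0] + B[0][2] = -5 + -2 = -7, A[1][1] + B[1][2] = 4 + 2 = 6, A[1][2] + B[2][2] = -2 + 2 = 0) = -7 (attained at k = 0)
  C[2][0] = min over k of (A[2][0] + B[0][0] = 0 + 0 = 0, A[2][1] + B[1][0] = 9 + 3 = 12, A[2][2] + B[2][0] = 6 + -2 = 4) = 0 (attained at k = 0)
  C[2][1] = min over k of (A[2][0] + B[0][1] = 0 + 9 = 9, A[2][1] + B[1][1] = 9 + -5 = 4, A[2][2] + B[2][1] = 6 + 1 = 7) = 4 (attained at k = 1)
  C[2][2] = min over k of (A[2][0] + B[0][2] = 0 + -2 = -2, A[2][1] + B[1][2] = 9 + 2 = 11, A[2][2] + B[2][2] = 6 + 2 = 8) = -2 (attained at k = 0)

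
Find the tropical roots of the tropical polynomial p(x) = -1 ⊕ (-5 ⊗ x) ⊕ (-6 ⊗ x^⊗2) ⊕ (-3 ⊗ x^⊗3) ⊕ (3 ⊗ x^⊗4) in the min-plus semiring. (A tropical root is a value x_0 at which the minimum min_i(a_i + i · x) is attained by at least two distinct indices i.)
Roots: {-6, -3, 1, 4}

Each tropical root is a break point of the lower envelope of the lines y = a_i + i · x (there are 5 lines, with slopes 0, 1, ..., 4). Only the lines that attain the minimum somewhere contribute to roots; other lines are dominated. Here the surviving (envelope) indices are i = 4, i = 3, i = 2, i = 1, i = 0.
Intersections between consecutive envelope lines give the roots: for adjacent envelope indices i < j the intersection is x = (a_i − a_j) / (j − i). Reading off the sorted break points: {-6, -3, 1, 4}.
Verification: at each break x_0, at least two indices attain the minimum of min_i(a_i + i · x_0).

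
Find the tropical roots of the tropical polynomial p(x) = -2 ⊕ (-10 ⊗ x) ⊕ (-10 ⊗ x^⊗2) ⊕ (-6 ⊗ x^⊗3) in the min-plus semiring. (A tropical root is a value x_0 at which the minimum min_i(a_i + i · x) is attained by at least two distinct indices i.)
Roots: {-4, 0, 8}

Each tropical root is a break point of the lower envelope of the lines y = a_i + i · x (there are 4 lines, with slopes 0, 1, ..., 3). Only the lines that attain the minimum somewhere contribute to roots; other lines are dominated. Here the surviving (envelope) indices are i = 3, i = 2, i = 1, i = 0.
Intersections between consecutive envelope lines give the roots: for adjacent envelope indices i < j the intersection is x = (a_i − a_j) / (j − i). Reading off the sorted break points: {-4, 0, 8}.
Verification: at each break x_0, at least two indices attain the minimum of min_i(a_i + i · x_0).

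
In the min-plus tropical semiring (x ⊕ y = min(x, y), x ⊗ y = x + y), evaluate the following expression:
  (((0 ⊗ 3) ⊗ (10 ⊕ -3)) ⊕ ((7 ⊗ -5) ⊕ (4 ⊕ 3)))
(((0 ⊗ 3) ⊗ (10 ⊕ -3)) ⊕ ((7 ⊗ -5) ⊕ (4 ⊕ 3))) = 0

Expand innermost to outermost. Recall ⊕ takes the minimum of its arguments and ⊗ takes their sum. Working out the expression (((0 ⊗ 3) ⊗ (10 ⊕ -3)) ⊕ ((7 ⊗ -5) ⊕ (4 ⊕ 3))) gives 0.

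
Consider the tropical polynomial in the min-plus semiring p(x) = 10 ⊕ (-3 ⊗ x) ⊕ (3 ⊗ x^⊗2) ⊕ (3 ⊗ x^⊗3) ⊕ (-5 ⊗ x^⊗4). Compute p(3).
p(3) = 0

A tropical monomial a ⊗ x^⊗i evaluates to a + i · x. Evaluating each term at x = 3:
  Term 0 contributes 10 + 0 · 3 = 10
  Term 1 contributes -3 + 1 · 3 = 0
  Term 2 contributes 3 + 2 · 3 = 9
  Term 3 contributes 3 + 3 · 3 = 12
  Term 4 contributes -5 + 4 · 3 = 7
p(3) = ⊕ of these = min[10, 0, 9, 12, 7] = 0.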